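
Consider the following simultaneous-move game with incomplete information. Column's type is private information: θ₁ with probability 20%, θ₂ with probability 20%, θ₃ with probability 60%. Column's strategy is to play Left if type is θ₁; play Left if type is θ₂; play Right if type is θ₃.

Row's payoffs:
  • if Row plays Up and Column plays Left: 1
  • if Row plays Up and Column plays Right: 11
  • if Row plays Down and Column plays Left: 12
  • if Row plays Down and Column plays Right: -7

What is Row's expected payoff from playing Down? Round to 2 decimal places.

0.60

Take the expectation over Column's type, weighting each type's action by its prior probability.
E[Down] = 0.2·12 + 0.2·12 + 0.6·(-7) = 2.4 + 2.4 + (-4.2) = 0.6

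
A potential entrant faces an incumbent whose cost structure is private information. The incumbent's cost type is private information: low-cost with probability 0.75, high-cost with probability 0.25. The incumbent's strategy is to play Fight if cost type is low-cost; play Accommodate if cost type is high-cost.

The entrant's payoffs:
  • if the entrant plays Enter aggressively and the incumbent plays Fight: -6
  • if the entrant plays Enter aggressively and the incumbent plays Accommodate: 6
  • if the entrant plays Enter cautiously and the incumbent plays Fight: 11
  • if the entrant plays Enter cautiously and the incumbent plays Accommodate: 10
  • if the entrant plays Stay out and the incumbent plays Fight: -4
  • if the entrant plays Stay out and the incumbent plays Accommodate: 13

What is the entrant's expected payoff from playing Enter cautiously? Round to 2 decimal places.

10.75

E[Enter cautiously] = 0.75·11 + 0.25·10 = 8.25 + 2.5 = 10.75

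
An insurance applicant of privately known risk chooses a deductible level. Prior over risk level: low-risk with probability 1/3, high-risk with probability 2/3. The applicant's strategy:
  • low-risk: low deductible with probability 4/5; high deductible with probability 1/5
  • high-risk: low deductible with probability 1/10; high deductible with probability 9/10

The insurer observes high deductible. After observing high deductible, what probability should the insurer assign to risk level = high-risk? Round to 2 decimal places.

0.90

Apply Bayes' rule using the sender's strategy as the likelihood.
P(high deductible) = (1/3)·(1/5) + (2/3)·(9/10) = 2/3
P(high-risk | high deductible) = ((2/3)·(9/10)) / (2/3) = (3/5) / (2/3) = 9/10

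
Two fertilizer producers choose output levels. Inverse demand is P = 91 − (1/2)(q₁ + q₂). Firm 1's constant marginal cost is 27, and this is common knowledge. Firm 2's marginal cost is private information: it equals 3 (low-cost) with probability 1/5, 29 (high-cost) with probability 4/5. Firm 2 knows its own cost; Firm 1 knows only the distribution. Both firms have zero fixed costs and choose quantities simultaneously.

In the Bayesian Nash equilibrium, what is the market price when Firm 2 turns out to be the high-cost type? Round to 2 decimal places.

49.87

Each type of Firm 2 best-responds to q₁; Firm 1 best-responds to the expected q₂ over Firm 2's types.
Firm 2 with cost c maximizes (91 − (1/2)(q₁+q₂) − c)·q₂, giving q₂(c) = (91 − c − (1/2)q₁).
E[c₂] = 1/5·3 + 4/5·29 = 23.8
Firm 1's FOC against E[q₂] yields q₁ = (91 − 2·27 + E[c₂])/(3/2) = (91 − 54 + 23.8)/(3/2) = 40.5333.
q₂(high-cost) = 41.7333, so P = 91 − (1/2)·(40.5333 + 41.7333) = 49.8667.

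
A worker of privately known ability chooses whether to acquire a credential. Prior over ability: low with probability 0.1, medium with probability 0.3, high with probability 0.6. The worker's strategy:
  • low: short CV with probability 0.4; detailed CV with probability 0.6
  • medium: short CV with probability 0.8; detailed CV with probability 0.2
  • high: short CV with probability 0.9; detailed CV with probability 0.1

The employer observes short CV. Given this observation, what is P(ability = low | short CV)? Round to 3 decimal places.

0.049

Apply Bayes' rule using the sender's strategy as the likelihood.
P(short CV) = 0.1·0.4 + 0.3·0.8 + 0.6·0.9 = 0.82
P(low | short CV) = (0.1·0.4) / 0.82 = 0.04 / 0.82 = 0.0487805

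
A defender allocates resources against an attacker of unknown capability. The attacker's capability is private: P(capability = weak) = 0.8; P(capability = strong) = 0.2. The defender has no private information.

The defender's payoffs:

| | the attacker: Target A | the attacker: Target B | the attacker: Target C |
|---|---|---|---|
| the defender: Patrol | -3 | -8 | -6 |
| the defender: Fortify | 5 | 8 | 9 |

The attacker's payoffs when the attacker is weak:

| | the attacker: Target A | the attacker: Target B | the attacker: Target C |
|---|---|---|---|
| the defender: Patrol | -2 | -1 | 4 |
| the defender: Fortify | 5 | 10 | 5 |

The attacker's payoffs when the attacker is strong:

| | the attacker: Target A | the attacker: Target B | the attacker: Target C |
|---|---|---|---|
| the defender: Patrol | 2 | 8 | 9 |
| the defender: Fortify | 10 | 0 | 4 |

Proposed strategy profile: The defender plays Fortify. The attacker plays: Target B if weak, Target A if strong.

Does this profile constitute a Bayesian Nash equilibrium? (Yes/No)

Yes

The defender plays Fortify: E[Fortify] = 0.8·(8) + 0.2·(5) = 7.4; E[Patrol] = -7. Best-responding. ✓
The attacker (capability weak), facing Fortify: Target A gives 5, Target B gives 10, Target C gives 5. Proposed Target B is best. ✓
The attacker (capability strong), facing Fortify: Target A gives 10, Target B gives 0, Target C gives 4. Proposed Target A is best. ✓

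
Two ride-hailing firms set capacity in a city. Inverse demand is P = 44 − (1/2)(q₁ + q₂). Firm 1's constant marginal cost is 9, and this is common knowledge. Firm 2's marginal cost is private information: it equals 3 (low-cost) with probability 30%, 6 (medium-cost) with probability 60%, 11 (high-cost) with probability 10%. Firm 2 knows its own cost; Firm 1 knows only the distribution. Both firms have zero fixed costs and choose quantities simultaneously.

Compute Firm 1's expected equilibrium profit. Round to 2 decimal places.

Type-c best response for Firm 2: q₂(c) = (44 − c) − q₁/2.
Firm 1 maximizes expected profit; its first-order condition is 44 − q₁ − (1/2)E[q₂] − 9 = 0.
Substituting E[q₂] and solving: E[c₂] = 5.6, so q₁ = (44 − 2·9 + 5.6)/(3/2) = 21.0667.
E[P] = 44 − (1/2)·(q₁ + E[q₂]) = 19.5333; Firm 1's expected profit = (E[P] − 9)·q₁ = (19.5333 − 9)·21.0667 = 221.902.

221.90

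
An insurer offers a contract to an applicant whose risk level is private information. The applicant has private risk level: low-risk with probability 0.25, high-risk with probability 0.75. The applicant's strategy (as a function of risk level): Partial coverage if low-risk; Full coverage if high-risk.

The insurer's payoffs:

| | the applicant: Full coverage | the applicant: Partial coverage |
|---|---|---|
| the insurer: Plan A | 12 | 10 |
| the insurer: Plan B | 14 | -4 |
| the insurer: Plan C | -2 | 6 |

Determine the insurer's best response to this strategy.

E[Plan A] = 0.25·(10) + 0.75·(12) = 11.5
E[Plan B] = 0.25·(-4) + 0.75·(14) = 9.5
E[Plan C] = 0.25·(6) + 0.75·(-2) = 0
Best response: Plan A (11.5 is the largest).

Plan A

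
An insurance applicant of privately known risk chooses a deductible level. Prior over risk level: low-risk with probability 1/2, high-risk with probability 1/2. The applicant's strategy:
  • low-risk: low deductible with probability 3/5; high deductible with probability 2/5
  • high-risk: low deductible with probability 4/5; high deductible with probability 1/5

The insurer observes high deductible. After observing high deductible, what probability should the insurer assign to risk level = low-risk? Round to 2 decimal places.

Apply Bayes' rule using the sender's strategy as the likelihood.
P(high deductible) = (1/2)·(2/5) + (1/2)·(1/5) = 3/10
P(low-risk | high deductible) = ((1/2)·(2/5)) / (3/10) = (1/5) / (3/10) = 2/3

0.67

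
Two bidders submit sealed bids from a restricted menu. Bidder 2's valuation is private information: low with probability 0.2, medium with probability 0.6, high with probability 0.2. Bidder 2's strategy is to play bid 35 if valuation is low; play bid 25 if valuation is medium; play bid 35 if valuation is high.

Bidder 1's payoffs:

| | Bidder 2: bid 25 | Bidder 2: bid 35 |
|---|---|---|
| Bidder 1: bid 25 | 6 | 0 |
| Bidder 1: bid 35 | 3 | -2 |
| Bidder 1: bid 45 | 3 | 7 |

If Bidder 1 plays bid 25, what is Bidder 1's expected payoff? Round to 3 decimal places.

3.600

E[bid 25] = 0.2·0 + 0.6·6 + 0.2·0 = 0 + 3.6 + 0 = 3.6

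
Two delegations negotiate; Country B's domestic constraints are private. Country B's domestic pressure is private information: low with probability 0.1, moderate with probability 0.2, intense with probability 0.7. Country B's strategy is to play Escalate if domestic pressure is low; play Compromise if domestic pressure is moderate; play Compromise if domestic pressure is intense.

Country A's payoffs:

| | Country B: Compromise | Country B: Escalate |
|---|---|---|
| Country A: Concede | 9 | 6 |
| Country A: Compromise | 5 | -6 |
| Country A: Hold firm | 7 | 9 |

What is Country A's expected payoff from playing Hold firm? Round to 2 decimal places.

Take the expectation over Country B's domestic pressure, weighting each type's action by its prior probability.
E[Hold firm] = 0.1·9 + 0.2·7 + 0.7·7 = 0.9 + 1.4 + 4.9 = 7.2

7.20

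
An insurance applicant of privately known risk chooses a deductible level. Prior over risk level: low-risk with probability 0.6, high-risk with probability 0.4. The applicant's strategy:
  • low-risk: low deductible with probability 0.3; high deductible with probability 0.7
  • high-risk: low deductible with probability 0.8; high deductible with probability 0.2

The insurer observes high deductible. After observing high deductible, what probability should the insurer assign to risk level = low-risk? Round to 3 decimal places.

P(high deductible) = 0.6·0.7 + 0.4·0.2 = 0.5
P(low-risk | high deductible) = (0.6·0.7) / 0.5 = 0.42 / 0.5 = 0.84

0.840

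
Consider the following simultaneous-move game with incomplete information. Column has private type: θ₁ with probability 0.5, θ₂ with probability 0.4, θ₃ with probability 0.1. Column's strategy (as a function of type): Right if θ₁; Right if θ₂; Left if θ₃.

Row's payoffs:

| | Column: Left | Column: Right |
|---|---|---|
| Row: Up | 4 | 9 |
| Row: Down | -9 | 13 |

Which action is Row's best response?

Down

E[Up] = 0.5·(9) + 0.4·(9) + 0.1·(4) = 8.5
E[Down] = 0.5·(13) + 0.4·(13) + 0.1·(-9) = 10.8
Best response: Down (10.8 is the largest).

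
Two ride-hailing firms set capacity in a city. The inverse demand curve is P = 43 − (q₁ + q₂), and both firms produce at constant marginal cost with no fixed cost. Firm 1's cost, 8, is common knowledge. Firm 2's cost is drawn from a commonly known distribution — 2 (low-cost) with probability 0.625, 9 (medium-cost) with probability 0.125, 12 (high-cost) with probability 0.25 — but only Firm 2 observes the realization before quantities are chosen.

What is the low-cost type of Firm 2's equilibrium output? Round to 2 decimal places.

15.10

Each type of Firm 2 best-responds to q₁; Firm 1 best-responds to the expected q₂ over Firm 2's types.
Firm 2 with cost c maximizes (43 − (q₁+q₂) − c)·q₂, giving q₂(c) = (43 − c − q₁)/2.
E[c₂] = 0.625·2 + 0.125·9 + 0.25·12 = 5.375
Firm 1's FOC against E[q₂] yields q₁ = (43 − 2·8 + E[c₂])/3 = (43 − 16 + 5.375)/3 = 10.7917.
q₂(low-cost) = (43 − 2 − 10.7917)/2 = 15.1042.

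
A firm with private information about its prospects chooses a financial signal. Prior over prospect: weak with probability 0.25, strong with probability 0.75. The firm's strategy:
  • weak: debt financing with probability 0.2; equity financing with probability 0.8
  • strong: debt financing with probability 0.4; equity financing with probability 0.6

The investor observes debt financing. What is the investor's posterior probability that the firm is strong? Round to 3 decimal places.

P(debt financing) = 0.25·0.2 + 0.75·0.4 = 0.35
P(strong | debt financing) = (0.75·0.4) / 0.35 = 0.3 / 0.35 = 0.857143

0.857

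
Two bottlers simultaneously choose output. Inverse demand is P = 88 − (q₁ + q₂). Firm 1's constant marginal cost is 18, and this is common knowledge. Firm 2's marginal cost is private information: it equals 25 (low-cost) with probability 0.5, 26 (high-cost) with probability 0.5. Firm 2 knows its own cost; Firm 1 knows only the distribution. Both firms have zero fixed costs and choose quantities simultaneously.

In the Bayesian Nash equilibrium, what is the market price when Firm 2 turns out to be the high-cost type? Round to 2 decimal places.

44.08

Each type of Firm 2 best-responds to q₁; Firm 1 best-responds to the expected q₂ over Firm 2's types.
Firm 2 with cost c maximizes (88 − (q₁+q₂) − c)·q₂, giving q₂(c) = (88 − c − q₁)/2.
E[c₂] = 0.5·25 + 0.5·26 = 25.5
Firm 1's FOC against E[q₂] yields q₁ = (88 − 2·18 + E[c₂])/3 = (88 − 36 + 25.5)/3 = 25.8333.
q₂(high-cost) = 18.0833, so P = 88 − (25.8333 + 18.0833) = 44.0833.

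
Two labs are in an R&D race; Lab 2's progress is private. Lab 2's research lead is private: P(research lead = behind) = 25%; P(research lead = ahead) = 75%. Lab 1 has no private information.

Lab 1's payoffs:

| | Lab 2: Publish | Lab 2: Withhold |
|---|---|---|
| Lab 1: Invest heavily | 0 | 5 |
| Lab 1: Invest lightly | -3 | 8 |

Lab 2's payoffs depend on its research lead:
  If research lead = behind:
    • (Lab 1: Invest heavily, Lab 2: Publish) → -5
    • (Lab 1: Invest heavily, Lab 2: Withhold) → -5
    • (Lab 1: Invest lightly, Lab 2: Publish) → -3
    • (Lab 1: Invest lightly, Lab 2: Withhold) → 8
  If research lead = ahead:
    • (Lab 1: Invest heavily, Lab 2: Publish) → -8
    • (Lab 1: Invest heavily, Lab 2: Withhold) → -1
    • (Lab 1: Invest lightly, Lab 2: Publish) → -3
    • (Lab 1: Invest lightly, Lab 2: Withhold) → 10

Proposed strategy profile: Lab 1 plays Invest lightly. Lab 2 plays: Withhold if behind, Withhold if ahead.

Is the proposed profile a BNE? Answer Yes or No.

A profile is a BNE iff every type of every player is best-responding given beliefs about the other side.
Lab 1 plays Invest lightly: E[Invest lightly] = 0.25·(8) + 0.75·(8) = 8; E[Invest heavily] = 5. Best-responding. ✓
Lab 2 (research lead behind), facing Invest lightly: Publish gives -3, Withhold gives 8. Proposed Withhold is best. ✓
Lab 2 (research lead ahead), facing Invest lightly: Publish gives -3, Withhold gives 10. Proposed Withhold is best. ✓

Yes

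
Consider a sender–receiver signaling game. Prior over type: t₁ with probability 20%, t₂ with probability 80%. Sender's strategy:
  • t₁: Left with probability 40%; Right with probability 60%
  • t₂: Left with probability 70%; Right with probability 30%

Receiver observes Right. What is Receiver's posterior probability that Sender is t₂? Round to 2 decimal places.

0.67

P(Right) = 0.2·0.6 + 0.8·0.3 = 0.36
P(t₂ | Right) = (0.8·0.3) / 0.36 = 0.24 / 0.36 = 0.666667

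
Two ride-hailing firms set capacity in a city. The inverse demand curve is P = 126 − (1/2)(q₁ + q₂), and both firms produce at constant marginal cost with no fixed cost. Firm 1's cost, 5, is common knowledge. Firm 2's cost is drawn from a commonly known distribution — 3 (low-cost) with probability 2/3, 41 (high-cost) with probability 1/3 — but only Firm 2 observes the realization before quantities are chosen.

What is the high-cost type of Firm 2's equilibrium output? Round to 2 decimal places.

41.11

Type-c best response for Firm 2: q₂(c) = (126 − c) − q₁/2.
Firm 1 maximizes expected profit; its first-order condition is 126 − q₁ − (1/2)E[q₂] − 5 = 0.
Substituting E[q₂] and solving: E[c₂] = 15.6667, so q₁ = (126 − 2·5 + 15.6667)/(3/2) = 87.7778.
q₂(high-cost) = (126 − 41 − (1/2)·87.7778) = 41.1111.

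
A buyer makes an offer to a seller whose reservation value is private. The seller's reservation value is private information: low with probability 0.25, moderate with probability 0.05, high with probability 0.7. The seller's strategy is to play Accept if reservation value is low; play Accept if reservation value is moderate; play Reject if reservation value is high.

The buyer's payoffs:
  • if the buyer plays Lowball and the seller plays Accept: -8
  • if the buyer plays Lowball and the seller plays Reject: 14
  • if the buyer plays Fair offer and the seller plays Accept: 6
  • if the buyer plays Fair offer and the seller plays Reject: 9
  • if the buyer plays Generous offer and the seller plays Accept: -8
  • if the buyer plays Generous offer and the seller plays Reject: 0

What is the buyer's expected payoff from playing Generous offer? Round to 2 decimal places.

-2.40

Take the expectation over the seller's reservation value, weighting each type's action by its prior probability.
E[Generous offer] = 0.25·(-8) + 0.05·(-8) + 0.7·0 = (-2) + (-0.4) + 0 = -2.4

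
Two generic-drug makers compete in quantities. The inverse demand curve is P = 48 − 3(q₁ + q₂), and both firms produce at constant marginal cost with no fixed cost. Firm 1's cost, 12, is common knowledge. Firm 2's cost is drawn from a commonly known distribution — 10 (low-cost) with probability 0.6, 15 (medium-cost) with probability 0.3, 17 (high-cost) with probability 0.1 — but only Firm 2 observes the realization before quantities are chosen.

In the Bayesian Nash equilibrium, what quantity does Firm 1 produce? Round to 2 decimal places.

Type-c best response for Firm 2: q₂(c) = (48 − c)/6 − q₁/2.
Firm 1 maximizes expected profit; its first-order condition is 48 − 6q₁ − 3E[q₂] − 12 = 0.
Substituting E[q₂] and solving: E[c₂] = 12.2, so q₁ = (48 − 2·12 + 12.2)/9 = 4.02222.

4.02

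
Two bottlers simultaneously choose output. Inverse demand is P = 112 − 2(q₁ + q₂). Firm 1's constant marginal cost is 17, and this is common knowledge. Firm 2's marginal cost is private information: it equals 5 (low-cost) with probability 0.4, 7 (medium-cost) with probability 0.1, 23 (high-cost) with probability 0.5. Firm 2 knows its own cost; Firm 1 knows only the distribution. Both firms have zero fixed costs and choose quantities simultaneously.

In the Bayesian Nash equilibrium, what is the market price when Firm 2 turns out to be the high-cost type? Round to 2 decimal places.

52.13

Firm 2 with cost c maximizes (112 − 2(q₁+q₂) − c)·q₂, giving q₂(c) = (112 − c − 2q₁)/4.
E[c₂] = 0.4·5 + 0.1·7 + 0.5·23 = 14.2
Firm 1's FOC against E[q₂] yields q₁ = (112 − 2·17 + E[c₂])/6 = (112 − 34 + 14.2)/6 = 15.3667.
q₂(high-cost) = 14.5667, so P = 112 − 2·(15.3667 + 14.5667) = 52.1333.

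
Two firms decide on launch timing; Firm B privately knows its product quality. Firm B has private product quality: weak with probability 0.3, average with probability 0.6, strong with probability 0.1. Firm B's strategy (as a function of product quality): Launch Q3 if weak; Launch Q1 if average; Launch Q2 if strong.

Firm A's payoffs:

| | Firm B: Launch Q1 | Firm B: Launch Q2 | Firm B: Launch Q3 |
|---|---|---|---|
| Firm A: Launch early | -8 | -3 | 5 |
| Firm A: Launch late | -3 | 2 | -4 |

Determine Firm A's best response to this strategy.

Launch late

Compute Firm A's expected payoff for each action, taking the expectation over Firm B's type.
E[Launch early] = 0.3·(5) + 0.6·(-8) + 0.1·(-3) = -3.6
E[Launch late] = 0.3·(-4) + 0.6·(-3) + 0.1·(2) = -2.8
Best response: Launch late (-2.8 is the largest).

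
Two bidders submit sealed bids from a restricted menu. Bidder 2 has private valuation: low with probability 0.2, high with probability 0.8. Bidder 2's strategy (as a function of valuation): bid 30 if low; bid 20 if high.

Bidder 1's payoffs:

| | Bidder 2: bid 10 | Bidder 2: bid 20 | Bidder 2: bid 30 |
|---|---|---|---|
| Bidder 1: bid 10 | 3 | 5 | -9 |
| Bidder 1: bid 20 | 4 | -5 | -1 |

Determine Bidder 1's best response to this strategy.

bid 10

E[bid 10] = 0.2·(-9) + 0.8·(5) = 2.2
E[bid 20] = 0.2·(-1) + 0.8·(-5) = -4.2
Best response: bid 10 (2.2 is the largest).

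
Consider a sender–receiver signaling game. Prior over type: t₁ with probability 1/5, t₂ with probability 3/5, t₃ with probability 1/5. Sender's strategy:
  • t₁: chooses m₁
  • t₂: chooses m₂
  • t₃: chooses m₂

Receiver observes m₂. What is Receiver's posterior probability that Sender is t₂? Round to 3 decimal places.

0.750

P(m₂) = (1/5)·0 + (3/5)·1 + (1/5)·1 = 4/5
P(t₂ | m₂) = ((3/5)·1) / (4/5) = (3/5) / (4/5) = 3/4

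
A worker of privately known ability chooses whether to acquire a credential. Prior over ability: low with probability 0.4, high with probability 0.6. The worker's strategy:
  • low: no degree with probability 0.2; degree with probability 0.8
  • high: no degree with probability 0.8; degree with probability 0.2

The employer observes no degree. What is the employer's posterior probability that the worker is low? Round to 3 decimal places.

0.143

P(no degree) = 0.4·0.2 + 0.6·0.8 = 0.56
P(low | no degree) = (0.4·0.2) / 0.56 = 0.08 / 0.56 = 0.142857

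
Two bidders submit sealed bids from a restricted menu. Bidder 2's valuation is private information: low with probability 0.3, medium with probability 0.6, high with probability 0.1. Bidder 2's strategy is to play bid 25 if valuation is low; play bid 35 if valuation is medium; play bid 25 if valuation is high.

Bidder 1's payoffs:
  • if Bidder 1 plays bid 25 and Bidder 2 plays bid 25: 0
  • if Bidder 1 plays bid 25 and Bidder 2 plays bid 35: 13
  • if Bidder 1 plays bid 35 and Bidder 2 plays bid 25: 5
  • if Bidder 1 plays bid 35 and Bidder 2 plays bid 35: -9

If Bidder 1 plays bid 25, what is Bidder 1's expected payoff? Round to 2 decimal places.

7.80

Take the expectation over Bidder 2's valuation, weighting each type's action by its prior probability.
E[bid 25] = 0.3·0 + 0.6·13 + 0.1·0 = 0 + 7.8 + 0 = 7.8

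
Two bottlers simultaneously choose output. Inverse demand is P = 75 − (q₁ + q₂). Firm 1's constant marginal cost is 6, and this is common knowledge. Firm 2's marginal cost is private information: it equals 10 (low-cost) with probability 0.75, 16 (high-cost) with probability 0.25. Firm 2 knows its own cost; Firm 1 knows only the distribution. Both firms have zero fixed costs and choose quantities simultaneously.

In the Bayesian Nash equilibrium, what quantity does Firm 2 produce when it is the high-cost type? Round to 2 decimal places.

17.08

Type-c best response for Firm 2: q₂(c) = (75 − c)/2 − q₁/2.
Firm 1 maximizes expected profit; its first-order condition is 75 − 2q₁ − E[q₂] − 6 = 0.
Substituting E[q₂] and solving: E[c₂] = 11.5, so q₁ = (75 − 2·6 + 11.5)/3 = 24.8333.
q₂(high-cost) = (75 − 16 − 24.8333)/2 = 17.0833.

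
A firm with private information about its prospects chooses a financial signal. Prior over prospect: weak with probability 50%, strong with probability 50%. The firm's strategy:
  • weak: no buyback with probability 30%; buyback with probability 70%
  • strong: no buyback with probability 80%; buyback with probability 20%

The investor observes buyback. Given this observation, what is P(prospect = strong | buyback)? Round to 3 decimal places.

P(buyback) = 0.5·0.7 + 0.5·0.2 = 0.45
P(strong | buyback) = (0.5·0.2) / 0.45 = 0.1 / 0.45 = 0.222222

0.222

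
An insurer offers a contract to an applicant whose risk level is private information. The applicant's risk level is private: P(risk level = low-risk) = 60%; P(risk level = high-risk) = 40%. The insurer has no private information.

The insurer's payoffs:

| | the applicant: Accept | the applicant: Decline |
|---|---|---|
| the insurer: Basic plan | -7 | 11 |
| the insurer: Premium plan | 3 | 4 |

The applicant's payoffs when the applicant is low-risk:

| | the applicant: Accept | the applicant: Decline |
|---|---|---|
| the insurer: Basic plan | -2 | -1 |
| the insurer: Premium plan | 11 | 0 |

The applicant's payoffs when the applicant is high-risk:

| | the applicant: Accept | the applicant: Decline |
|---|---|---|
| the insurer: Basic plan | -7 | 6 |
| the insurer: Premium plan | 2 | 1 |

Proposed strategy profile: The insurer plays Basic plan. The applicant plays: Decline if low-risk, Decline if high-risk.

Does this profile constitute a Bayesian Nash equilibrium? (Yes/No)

Yes

A profile is a BNE iff every type of every player is best-responding given beliefs about the other side.
The insurer plays Basic plan: E[Basic plan] = 0.6·(11) + 0.4·(11) = 11; E[Premium plan] = 4. Best-responding. ✓
The applicant (risk level low-risk), facing Basic plan: Accept gives -2, Decline gives -1. Proposed Decline is best. ✓
The applicant (risk level high-risk), facing Basic plan: Accept gives -7, Decline gives 6. Proposed Decline is best. ✓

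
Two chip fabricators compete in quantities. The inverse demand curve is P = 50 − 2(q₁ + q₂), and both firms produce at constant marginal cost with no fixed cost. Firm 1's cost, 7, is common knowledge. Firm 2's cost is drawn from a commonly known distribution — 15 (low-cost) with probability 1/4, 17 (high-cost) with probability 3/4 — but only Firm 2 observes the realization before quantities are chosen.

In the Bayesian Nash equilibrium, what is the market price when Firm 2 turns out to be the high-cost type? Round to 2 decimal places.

24.75

Type-c best response for Firm 2: q₂(c) = (50 − c)/4 − q₁/2.
Firm 1 maximizes expected profit; its first-order condition is 50 − 4q₁ − 2E[q₂] − 7 = 0.
Substituting E[q₂] and solving: E[c₂] = 16.5, so q₁ = (50 − 2·7 + 16.5)/6 = 8.75.
q₂(high-cost) = 3.875, so P = 50 − 2·(8.75 + 3.875) = 24.75.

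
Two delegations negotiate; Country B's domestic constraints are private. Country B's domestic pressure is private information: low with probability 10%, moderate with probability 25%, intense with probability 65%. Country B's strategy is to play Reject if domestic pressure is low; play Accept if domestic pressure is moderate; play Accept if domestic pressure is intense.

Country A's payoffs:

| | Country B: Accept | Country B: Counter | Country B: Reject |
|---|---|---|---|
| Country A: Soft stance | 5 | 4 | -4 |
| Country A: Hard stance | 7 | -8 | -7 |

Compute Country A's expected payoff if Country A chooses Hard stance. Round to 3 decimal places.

5.600

Take the expectation over Country B's domestic pressure, weighting each type's action by its prior probability.
E[Hard stance] = 0.1·(-7) + 0.25·7 + 0.65·7 = (-0.7) + 1.75 + 4.55 = 5.6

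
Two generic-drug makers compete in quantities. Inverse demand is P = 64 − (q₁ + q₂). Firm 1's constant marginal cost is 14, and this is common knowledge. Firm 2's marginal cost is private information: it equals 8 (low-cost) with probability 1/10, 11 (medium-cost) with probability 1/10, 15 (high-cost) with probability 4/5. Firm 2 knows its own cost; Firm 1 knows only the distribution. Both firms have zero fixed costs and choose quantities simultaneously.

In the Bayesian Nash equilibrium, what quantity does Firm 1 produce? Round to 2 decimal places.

Type-c best response for Firm 2: q₂(c) = (64 − c)/2 − q₁/2.
Firm 1 maximizes expected profit; its first-order condition is 64 − 2q₁ − E[q₂] − 14 = 0.
Substituting E[q₂] and solving: E[c₂] = 13.9, so q₁ = (64 − 2·14 + 13.9)/3 = 16.6333.

16.63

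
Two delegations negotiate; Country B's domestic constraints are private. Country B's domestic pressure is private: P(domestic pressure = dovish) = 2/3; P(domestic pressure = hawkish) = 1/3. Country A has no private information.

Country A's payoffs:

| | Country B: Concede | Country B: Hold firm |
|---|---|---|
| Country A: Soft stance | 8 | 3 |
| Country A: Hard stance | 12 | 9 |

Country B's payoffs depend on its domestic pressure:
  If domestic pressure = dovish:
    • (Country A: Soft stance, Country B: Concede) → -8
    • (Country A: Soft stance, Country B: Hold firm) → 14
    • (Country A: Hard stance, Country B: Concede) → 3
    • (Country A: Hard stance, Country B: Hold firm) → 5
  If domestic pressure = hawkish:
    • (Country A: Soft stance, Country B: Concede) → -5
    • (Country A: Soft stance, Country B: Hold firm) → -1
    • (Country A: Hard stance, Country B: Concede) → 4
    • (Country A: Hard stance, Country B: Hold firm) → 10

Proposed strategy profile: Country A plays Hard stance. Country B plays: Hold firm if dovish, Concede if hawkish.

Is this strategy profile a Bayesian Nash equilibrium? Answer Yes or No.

No

A profile is a BNE iff every type of every player is best-responding given beliefs about the other side.
Country A plays Hard stance: E[Hard stance] = 2/3·(9) + 1/3·(12) = 10; E[Soft stance] = 14/3. Best-responding. ✓
Country B (domestic pressure dovish), facing Hard stance: Concede gives 3, Hold firm gives 5. Proposed Hold firm is best. ✓
Country B (domestic pressure hawkish), facing Hard stance: Concede gives 4, Hold firm gives 10. Proposed Concede is not best — profitable deviation exists. ✗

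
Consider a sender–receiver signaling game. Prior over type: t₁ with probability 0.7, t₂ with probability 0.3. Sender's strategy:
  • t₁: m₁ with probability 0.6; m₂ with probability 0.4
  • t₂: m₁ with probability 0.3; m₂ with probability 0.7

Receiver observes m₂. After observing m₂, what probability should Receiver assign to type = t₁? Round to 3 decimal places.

0.571

Apply Bayes' rule using the sender's strategy as the likelihood.
P(m₂) = 0.7·0.4 + 0.3·0.7 = 0.49
P(t₁ | m₂) = (0.7·0.4) / 0.49 = 0.28 / 0.49 = 0.571429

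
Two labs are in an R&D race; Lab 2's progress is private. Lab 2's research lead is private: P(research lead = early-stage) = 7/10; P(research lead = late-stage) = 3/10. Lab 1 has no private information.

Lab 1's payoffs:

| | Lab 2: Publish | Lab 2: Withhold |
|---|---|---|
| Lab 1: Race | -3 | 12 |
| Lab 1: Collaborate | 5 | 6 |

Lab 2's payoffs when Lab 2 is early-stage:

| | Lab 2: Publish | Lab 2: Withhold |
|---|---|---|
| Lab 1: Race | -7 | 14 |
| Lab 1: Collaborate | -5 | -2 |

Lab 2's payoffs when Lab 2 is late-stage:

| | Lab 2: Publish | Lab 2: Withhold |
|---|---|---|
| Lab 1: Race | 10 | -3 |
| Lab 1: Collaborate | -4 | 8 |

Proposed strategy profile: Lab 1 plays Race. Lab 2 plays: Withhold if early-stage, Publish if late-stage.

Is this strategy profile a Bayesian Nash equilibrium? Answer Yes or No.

Yes

Lab 1 plays Race: E[Race] = 7/10·(12) + 3/10·(-3) = 15/2; E[Collaborate] = 57/10. Best-responding. ✓
Lab 2 (research lead early-stage), facing Race: Publish gives -7, Withhold gives 14. Proposed Withhold is best. ✓
Lab 2 (research lead late-stage), facing Race: Publish gives 10, Withhold gives -3. Proposed Publish is best. ✓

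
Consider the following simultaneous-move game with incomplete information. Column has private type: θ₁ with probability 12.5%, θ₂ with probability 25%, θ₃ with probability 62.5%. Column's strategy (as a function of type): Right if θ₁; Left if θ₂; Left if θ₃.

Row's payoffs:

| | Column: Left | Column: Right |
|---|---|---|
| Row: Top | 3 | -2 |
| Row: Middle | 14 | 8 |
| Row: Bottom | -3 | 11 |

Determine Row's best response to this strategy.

Compute Row's expected payoff for each action, taking the expectation over Column's type.
E[Top] = 0.125·(-2) + 0.25·(3) + 0.625·(3) = 2.375
E[Middle] = 0.125·(8) + 0.25·(14) + 0.625·(14) = 13.25
E[Bottom] = 0.125·(11) + 0.25·(-3) + 0.625·(-3) = -1.25
Best response: Middle (13.25 is the largest).

Middle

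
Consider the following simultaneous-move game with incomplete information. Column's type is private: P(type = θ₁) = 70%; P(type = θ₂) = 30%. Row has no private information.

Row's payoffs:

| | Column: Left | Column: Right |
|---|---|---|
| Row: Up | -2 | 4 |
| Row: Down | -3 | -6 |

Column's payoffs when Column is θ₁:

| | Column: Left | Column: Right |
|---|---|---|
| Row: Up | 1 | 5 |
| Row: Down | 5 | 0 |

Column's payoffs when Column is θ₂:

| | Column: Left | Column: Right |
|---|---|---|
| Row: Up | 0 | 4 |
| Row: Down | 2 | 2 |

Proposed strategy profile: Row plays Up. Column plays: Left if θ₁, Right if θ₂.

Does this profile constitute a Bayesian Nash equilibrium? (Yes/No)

Row plays Up: E[Up] = 0.7·(-2) + 0.3·(4) = -0.2; E[Down] = -3.9. Best-responding. ✓
Column (type θ₁), facing Up: Left gives 1, Right gives 5. Proposed Left is not best — profitable deviation exists. ✗
Column (type θ₂), facing Up: Left gives 0, Right gives 4. Proposed Right is best. ✓

No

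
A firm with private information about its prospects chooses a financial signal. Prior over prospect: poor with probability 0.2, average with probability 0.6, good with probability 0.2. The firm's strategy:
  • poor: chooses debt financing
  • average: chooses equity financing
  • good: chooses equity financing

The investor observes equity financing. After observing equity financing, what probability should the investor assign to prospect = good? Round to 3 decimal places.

P(equity financing) = 0.2·0 + 0.6·1 + 0.2·1 = 0.8
P(good | equity financing) = (0.2·1) / 0.8 = 0.2 / 0.8 = 0.25

0.250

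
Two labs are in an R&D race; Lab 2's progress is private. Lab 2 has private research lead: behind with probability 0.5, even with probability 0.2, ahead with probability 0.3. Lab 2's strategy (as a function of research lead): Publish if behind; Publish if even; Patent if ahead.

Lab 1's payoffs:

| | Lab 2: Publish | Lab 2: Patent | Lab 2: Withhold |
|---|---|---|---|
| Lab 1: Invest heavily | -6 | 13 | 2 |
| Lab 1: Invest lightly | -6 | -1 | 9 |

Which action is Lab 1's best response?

Invest heavily

Compute Lab 1's expected payoff for each action, taking the expectation over Lab 2's type.
E[Invest heavily] = 0.5·(-6) + 0.2·(-6) + 0.3·(13) = -0.3
E[Invest lightly] = 0.5·(-6) + 0.2·(-6) + 0.3·(-1) = -4.5
Best response: Invest heavily (-0.3 is the largest).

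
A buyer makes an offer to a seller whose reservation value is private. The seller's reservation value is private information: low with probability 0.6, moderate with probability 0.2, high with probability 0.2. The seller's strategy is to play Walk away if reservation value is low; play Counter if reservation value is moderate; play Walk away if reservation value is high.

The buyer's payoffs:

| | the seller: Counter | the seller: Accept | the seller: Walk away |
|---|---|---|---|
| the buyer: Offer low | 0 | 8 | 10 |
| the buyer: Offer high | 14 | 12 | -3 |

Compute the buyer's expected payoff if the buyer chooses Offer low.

E[Offer low] = 0.6·10 + 0.2·0 + 0.2·10 = 6 + 0 + 2 = 8

8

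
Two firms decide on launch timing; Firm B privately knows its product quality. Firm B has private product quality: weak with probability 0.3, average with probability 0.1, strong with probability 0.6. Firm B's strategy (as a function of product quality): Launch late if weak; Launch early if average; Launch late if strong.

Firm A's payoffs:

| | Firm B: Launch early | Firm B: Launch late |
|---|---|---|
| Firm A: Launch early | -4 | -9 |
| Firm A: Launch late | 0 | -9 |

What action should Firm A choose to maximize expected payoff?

E[Launch early] = 0.3·(-9) + 0.1·(-4) + 0.6·(-9) = -8.5
E[Launch late] = 0.3·(-9) + 0.1·(0) + 0.6·(-9) = -8.1
Best response: Launch late (-8.1 is the largest).

Launch late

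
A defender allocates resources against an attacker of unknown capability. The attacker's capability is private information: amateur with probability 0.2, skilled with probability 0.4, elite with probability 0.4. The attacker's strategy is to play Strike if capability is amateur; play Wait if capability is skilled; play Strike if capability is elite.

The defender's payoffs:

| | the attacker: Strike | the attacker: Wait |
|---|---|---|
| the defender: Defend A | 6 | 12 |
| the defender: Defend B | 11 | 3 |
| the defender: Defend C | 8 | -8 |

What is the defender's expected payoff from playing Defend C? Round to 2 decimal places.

E[Defend C] = 0.2·8 + 0.4·(-8) + 0.4·8 = 1.6 + (-3.2) + 3.2 = 1.6

1.60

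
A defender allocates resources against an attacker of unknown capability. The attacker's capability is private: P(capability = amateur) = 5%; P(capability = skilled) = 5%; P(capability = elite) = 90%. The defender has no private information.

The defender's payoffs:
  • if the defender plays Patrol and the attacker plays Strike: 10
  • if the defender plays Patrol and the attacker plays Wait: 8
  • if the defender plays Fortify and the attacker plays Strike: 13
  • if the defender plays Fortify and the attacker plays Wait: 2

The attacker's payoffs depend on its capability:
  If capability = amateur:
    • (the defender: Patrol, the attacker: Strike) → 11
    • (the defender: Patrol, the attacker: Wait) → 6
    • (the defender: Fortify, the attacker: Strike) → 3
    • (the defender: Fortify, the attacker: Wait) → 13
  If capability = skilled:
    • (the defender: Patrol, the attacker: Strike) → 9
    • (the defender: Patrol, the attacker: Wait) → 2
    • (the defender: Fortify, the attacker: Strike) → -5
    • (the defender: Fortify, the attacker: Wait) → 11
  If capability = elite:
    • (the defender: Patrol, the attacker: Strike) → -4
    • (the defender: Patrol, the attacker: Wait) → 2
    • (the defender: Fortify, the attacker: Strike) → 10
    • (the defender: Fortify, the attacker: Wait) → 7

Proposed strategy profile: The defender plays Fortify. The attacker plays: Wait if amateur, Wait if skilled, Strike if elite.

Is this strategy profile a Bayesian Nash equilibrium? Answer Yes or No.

Yes

The defender plays Fortify: E[Fortify] = 0.05·(2) + 0.05·(2) + 0.9·(13) = 11.9; E[Patrol] = 9.8. Best-responding. ✓
The attacker (capability amateur), facing Fortify: Strike gives 3, Wait gives 13. Proposed Wait is best. ✓
The attacker (capability skilled), facing Fortify: Strike gives -5, Wait gives 11. Proposed Wait is best. ✓
The attacker (capability elite), facing Fortify: Strike gives 10, Wait gives 7. Proposed Strike is best. ✓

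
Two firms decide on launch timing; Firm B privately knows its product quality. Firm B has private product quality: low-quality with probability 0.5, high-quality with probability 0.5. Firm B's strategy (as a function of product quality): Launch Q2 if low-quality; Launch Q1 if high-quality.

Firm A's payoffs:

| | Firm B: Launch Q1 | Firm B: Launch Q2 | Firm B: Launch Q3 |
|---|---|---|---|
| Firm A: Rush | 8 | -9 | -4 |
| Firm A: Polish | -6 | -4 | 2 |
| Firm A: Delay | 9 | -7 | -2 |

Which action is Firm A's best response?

Delay

Compute Firm A's expected payoff for each action, taking the expectation over Firm B's type.
E[Rush] = 0.5·(-9) + 0.5·(8) = -0.5
E[Polish] = 0.5·(-4) + 0.5·(-6) = -5
E[Delay] = 0.5·(-7) + 0.5·(9) = 1
Best response: Delay (1 is the largest).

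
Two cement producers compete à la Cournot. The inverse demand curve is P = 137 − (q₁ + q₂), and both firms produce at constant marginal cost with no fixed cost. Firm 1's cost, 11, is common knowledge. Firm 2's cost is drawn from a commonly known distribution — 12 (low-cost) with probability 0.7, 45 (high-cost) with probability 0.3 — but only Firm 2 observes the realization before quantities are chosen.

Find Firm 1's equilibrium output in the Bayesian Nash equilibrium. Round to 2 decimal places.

Type-c best response for Firm 2: q₂(c) = (137 − c)/2 − q₁/2.
Firm 1 maximizes expected profit; its first-order condition is 137 − 2q₁ − E[q₂] − 11 = 0.
Substituting E[q₂] and solving: E[c₂] = 21.9, so q₁ = (137 − 2·11 + 21.9)/3 = 45.6333.

45.63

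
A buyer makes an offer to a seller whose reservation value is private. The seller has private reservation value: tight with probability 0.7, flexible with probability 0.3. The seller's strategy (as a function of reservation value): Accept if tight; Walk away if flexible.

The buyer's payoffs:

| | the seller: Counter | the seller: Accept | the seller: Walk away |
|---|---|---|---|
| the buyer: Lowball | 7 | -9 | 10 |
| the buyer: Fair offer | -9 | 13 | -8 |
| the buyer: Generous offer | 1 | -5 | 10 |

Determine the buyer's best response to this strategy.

Fair offer

E[Lowball] = 0.7·(-9) + 0.3·(10) = -3.3
E[Fair offer] = 0.7·(13) + 0.3·(-8) = 6.7
E[Generous offer] = 0.7·(-5) + 0.3·(10) = -0.5
Best response: Fair offer (6.7 is the largest).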